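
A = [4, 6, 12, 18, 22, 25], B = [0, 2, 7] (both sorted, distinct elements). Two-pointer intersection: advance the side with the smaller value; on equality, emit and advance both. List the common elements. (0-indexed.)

i=0 j=0: 4>0, j++
i=0 j=1: 4>2, j++
i=0 j=2: 4<7, i++
i=1 j=2: 6<7, i++
i=2 j=2: 12>7, j++

intersection = []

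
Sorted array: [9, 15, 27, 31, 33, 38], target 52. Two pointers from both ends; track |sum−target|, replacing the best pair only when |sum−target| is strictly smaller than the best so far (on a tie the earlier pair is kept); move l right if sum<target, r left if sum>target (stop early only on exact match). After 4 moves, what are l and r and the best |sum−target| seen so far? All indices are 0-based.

[0,5] 9+38=47 d=5 * → l++
[1,5] 15+38=53 d=1 * → r--
[1,4] 15+33=48 d=4 → l++
[2,4] 27+33=60 d=8 → r--

l=2, r=3, best |Δ|=1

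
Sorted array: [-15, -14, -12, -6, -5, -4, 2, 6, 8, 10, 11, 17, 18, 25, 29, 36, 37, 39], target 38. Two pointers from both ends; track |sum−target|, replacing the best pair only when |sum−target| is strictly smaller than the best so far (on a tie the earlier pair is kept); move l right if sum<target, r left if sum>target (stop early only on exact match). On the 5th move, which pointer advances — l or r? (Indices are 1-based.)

l

[1,18] -15+39=24 d=14 * → l++
[2,18] -14+39=25 d=13 * → l++
[3,18] -12+39=27 d=11 * → l++
[4,18] -6+39=33 d=5 * → l++
[5,18] -5+39=34 d=4 * → l++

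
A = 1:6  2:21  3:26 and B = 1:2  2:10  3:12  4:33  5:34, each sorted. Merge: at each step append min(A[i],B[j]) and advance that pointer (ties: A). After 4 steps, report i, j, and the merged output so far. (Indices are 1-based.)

i=2, j=4, merged so far=[2, 6, 10, 12]

i=1 j=1: A[i]=6>B[j]=2 take 2, j++
i=1 j=2: A[i]=6<=B[j]=10 take 6, i++
i=2 j=2: A[i]=21>B[j]=10 take 10, j++
i=2 j=3: A[i]=21>B[j]=12 take 12, j++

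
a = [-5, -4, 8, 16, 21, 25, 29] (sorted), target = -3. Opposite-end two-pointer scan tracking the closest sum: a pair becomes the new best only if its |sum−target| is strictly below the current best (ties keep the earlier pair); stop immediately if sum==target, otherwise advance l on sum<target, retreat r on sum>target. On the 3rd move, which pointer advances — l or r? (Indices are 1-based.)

r

l=1 r=7: -5+29=24 d=27 *, r--
l=1 r=6: -5+25=20 d=23 *, r--
l=1 r=5: -5+21=16 d=19 *, r--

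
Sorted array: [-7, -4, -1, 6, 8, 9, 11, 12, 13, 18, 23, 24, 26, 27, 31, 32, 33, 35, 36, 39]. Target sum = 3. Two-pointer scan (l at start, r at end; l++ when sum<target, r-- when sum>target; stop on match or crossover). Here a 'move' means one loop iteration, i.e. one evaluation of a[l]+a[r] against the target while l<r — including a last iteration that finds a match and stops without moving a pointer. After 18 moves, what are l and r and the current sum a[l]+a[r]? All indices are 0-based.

l=2, r=3, sum=5

[0,19] -7+39=32 >3 → r--
[0,18] -7+36=29 >3 → r--
[0,17] -7+35=28 >3 → r--
[0,16] -7+33=26 >3 → r--
[0,15] -7+32=25 >3 → r--
[0,14] -7+31=24 >3 → r--
[0,13] -7+27=20 >3 → r--
[0,12] -7+26=19 >3 → r--
[0,11] -7+24=17 >3 → r--
[0,10] -7+23=16 >3 → r--
[0,9] -7+18=11 >3 → r--
[0,8] -7+13=6 >3 → r--
[0,7] -7+12=5 >3 → r--
[0,6] -7+11=4 >3 → r--
[0,5] -7+9=2 <3 → l++
[1,5] -4+9=5 >3 → r--
[1,4] -4+8=4 >3 → r--
[1,3] -4+6=2 <3 → l++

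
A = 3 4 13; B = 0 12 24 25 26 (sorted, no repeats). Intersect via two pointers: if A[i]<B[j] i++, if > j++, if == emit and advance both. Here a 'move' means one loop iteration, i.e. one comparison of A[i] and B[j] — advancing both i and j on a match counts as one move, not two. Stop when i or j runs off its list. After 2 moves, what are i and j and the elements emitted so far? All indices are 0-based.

i=1, j=1, emitted=[]

i=0 j=0: 3>0, j++
i=0 j=1: 3<12, i++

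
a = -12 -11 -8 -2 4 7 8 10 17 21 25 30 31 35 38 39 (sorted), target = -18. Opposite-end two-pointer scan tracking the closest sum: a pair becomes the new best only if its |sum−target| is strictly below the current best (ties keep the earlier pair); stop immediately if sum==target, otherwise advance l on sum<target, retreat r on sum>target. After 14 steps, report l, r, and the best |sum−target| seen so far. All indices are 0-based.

[0,15] -12+39=27 d=45 * → r--
[0,14] -12+38=26 d=44 * → r--
[0,13] -12+35=23 d=41 * → r--
[0,12] -12+31=19 d=37 * → r--
[0,11] -12+30=18 d=36 * → r--
[0,10] -12+25=13 d=31 * → r--
[0,9] -12+21=9 d=27 * → r--
[0,8] -12+17=5 d=23 * → r--
[0,7] -12+10=-2 d=16 * → r--
[0,6] -12+8=-4 d=14 * → r--
[0,5] -12+7=-5 d=13 * → r--
[0,4] -12+4=-8 d=10 * → r--
[0,3] -12+-2=-14 d=4 * → r--
[0,2] -12+-8=-20 d=2 * → l++

l=1, r=2, best |Δ|=2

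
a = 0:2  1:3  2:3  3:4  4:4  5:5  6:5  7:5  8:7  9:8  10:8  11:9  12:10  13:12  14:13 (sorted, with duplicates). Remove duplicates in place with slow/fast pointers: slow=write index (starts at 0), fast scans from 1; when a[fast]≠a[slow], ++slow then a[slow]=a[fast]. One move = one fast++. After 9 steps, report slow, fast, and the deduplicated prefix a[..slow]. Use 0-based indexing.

slow=5, fast=10, prefix=[2, 3, 4, 5, 7, 8]

slow=0 fast=1: a[fast]=3≠a[slow]=2 write a[1]=3, slow++,fast++
slow=1 fast=2: a[fast]=3=a[slow] dup, fast++
slow=1 fast=3: a[fast]=4≠a[slow]=3 write a[2]=4, slow++,fast++
slow=2 fast=4: a[fast]=4=a[slow] dup, fast++
slow=2 fast=5: a[fast]=5≠a[slow]=4 write a[3]=5, slow++,fast++
slow=3 fast=6: a[fast]=5=a[slow] dup, fast++
slow=3 fast=7: a[fast]=5=a[slow] dup, fast++
slow=3 fast=8: a[fast]=7≠a[slow]=5 write a[4]=7, slow++,fast++
slow=4 fast=9: a[fast]=8≠a[slow]=7 write a[5]=8, slow++,fast++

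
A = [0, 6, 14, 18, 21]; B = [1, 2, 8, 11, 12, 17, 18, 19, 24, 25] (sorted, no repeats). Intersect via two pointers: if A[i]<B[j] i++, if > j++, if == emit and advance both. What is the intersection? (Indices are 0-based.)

intersection = [18]

i=0 j=0: 0<1, i++
i=1 j=0: 6>1, j++
i=1 j=1: 6>2, j++
i=1 j=2: 6<8, i++
i=2 j=2: 14>8, j++
i=2 j=3: 14>11, j++
i=2 j=4: 14>12, j++
i=2 j=5: 14<17, i++
i=3 j=5: 18>17, j++
i=3 j=6: 18==18 emit, i++,j++
i=4 j=7: 21>19, j++
i=4 j=8: 21<24, i++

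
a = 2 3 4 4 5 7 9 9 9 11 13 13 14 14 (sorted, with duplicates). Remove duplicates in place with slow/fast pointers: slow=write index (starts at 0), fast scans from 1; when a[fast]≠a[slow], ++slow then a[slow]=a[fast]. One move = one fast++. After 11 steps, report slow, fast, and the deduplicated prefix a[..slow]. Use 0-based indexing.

(s=0,f=1) a[fast]=3≠a[slow]=2 write a[1]=3 → slow++,fast++
(s=1,f=2) a[fast]=4≠a[slow]=3 write a[2]=4 → slow++,fast++
(s=2,f=3) a[fast]=4=a[slow] dup → fast++
(s=2,f=4) a[fast]=5≠a[slow]=4 write a[3]=5 → slow++,fast++
(s=3,f=5) a[fast]=7≠a[slow]=5 write a[4]=7 → slow++,fast++
(s=4,f=6) a[fast]=9≠a[slow]=7 write a[5]=9 → slow++,fast++
(s=5,f=7) a[fast]=9=a[slow] dup → fast++
(s=5,f=8) a[fast]=9=a[slow] dup → fast++
(s=5,f=9) a[fast]=11≠a[slow]=9 write a[6]=11 → slow++,fast++
(s=6,f=10) a[fast]=13≠a[slow]=11 write a[7]=13 → slow++,fast++
(s=7,f=11) a[fast]=13=a[slow] dup → fast++

slow=7, fast=12, prefix=[2, 3, 4, 5, 7, 9, 11, 13]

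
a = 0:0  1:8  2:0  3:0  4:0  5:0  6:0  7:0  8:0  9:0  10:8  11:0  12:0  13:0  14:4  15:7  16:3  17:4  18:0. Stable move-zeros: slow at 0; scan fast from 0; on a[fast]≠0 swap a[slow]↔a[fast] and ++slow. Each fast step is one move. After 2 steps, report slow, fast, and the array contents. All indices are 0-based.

slow=1, fast=2, a=[8, 0, 0, 0, 0, 0, 0, 0, 0, 0, 8, 0, 0, 0, 4, 7, 3, 4, 0]

(s=0,f=0) a[fast]=0 → fast++
(s=0,f=1) a[fast]=8≠0 swap→a[0]=8 → slow++,fast++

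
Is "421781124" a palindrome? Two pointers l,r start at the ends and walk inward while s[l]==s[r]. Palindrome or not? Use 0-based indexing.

not a palindrome (mismatch at 3,5)

l=0 r=8: '4'=='4', l++,r--
l=1 r=7: '2'=='2', l++,r--
l=2 r=6: '1'=='1', l++,r--
l=3 r=5: '7'!='1', stop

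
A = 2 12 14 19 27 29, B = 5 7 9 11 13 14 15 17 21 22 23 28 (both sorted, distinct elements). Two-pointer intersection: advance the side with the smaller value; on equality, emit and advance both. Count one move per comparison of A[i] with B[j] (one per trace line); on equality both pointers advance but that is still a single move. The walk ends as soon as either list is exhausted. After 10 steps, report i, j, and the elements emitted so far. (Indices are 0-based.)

i=3, j=8, emitted=[14]

[i=0,j=0] 2<5 → i++
[i=1,j=0] 12>5 → j++
[i=1,j=1] 12>7 → j++
[i=1,j=2] 12>9 → j++
[i=1,j=3] 12>11 → j++
[i=1,j=4] 12<13 → i++
[i=2,j=4] 14>13 → j++
[i=2,j=5] 14==14 emit → i++,j++
[i=3,j=6] 19>15 → j++
[i=3,j=7] 19>17 → j++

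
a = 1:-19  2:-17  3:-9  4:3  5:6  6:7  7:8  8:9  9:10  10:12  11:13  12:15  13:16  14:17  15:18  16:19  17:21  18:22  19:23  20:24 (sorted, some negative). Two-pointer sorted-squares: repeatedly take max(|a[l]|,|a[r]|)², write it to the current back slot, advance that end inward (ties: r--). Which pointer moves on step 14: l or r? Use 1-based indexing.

r

l=1 r=20: |-19|<=|24| out[20]=576, r--
l=1 r=19: |-19|<=|23| out[19]=529, r--
l=1 r=18: |-19|<=|22| out[18]=484, r--
l=1 r=17: |-19|<=|21| out[17]=441, r--
l=1 r=16: |-19|<=|19| out[16]=361, r--
l=1 r=15: |-19|>|18| out[15]=361, l++
l=2 r=15: |-17|<=|18| out[14]=324, r--
l=2 r=14: |-17|<=|17| out[13]=289, r--
l=2 r=13: |-17|>|16| out[12]=289, l++
l=3 r=13: |-9|<=|16| out[11]=256, r--
l=3 r=12: |-9|<=|15| out[10]=225, r--
l=3 r=11: |-9|<=|13| out[9]=169, r--
l=3 r=10: |-9|<=|12| out[8]=144, r--
l=3 r=9: |-9|<=|10| out[7]=100, r--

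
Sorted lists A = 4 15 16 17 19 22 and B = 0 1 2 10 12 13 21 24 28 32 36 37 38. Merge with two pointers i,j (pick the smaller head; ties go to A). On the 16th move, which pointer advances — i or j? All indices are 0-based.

j

i=0 j=0: A[i]=4>B[j]=0 take 0, j++
i=0 j=1: A[i]=4>B[j]=1 take 1, j++
i=0 j=2: A[i]=4>B[j]=2 take 2, j++
i=0 j=3: A[i]=4<=B[j]=10 take 4, i++
i=1 j=3: A[i]=15>B[j]=10 take 10, j++
i=1 j=4: A[i]=15>B[j]=12 take 12, j++
i=1 j=5: A[i]=15>B[j]=13 take 13, j++
i=1 j=6: A[i]=15<=B[j]=21 take 15, i++
i=2 j=6: A[i]=16<=B[j]=21 take 16, i++
i=3 j=6: A[i]=17<=B[j]=21 take 17, i++
i=4 j=6: A[i]=19<=B[j]=21 take 19, i++
i=5 j=6: A[i]=22>B[j]=21 take 21, j++
i=5 j=7: A[i]=22<=B[j]=24 take 22, i++
i=6 j=7: A done, take B[j]=24, j++
i=6 j=8: A done, take B[j]=28, j++
i=6 j=9: A done, take B[j]=32, j++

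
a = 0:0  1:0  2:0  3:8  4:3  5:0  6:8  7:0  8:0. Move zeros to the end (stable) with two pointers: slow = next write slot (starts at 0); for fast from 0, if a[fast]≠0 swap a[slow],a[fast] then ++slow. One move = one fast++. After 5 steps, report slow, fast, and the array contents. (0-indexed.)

slow=2, fast=5, a=[8, 3, 0, 0, 0, 0, 8, 0, 0]

slow=0 fast=0: a[fast]=0, fast++
slow=0 fast=1: a[fast]=0, fast++
slow=0 fast=2: a[fast]=0, fast++
slow=0 fast=3: a[fast]=8≠0 swap→a[0]=8, slow++,fast++
slow=1 fast=4: a[fast]=3≠0 swap→a[1]=3, slow++,fast++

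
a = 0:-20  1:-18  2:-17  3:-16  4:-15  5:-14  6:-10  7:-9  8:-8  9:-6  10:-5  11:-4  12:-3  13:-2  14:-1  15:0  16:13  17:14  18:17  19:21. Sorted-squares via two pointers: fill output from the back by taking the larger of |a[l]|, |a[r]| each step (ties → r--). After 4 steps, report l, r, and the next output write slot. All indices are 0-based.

l=2, r=17, next write slot=15

[0,19] |-20|<=|21| out[19]=441 → r--
[0,18] |-20|>|17| out[18]=400 → l++
[1,18] |-18|>|17| out[17]=324 → l++
[2,18] |-17|<=|17| out[16]=289 → r--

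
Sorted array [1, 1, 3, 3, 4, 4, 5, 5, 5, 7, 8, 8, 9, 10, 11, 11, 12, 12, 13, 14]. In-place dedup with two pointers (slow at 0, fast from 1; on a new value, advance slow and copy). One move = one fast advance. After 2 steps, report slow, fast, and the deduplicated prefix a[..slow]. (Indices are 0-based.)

slow=1, fast=3, prefix=[1, 3]

(s=0,f=1) a[fast]=1=a[slow] dup → fast++
(s=0,f=2) a[fast]=3≠a[slow]=1 write a[1]=3 → slow++,fast++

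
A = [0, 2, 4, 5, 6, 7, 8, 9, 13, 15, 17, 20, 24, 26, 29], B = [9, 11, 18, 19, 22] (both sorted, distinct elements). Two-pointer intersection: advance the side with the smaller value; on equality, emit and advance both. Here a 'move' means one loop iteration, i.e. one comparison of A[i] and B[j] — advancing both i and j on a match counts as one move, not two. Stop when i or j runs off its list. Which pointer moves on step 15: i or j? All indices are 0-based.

i

[i=0,j=0] 0<9 → i++
[i=1,j=0] 2<9 → i++
[i=2,j=0] 4<9 → i++
[i=3,j=0] 5<9 → i++
[i=4,j=0] 6<9 → i++
[i=5,j=0] 7<9 → i++
[i=6,j=0] 8<9 → i++
[i=7,j=0] 9==9 emit → i++,j++
[i=8,j=1] 13>11 → j++
[i=8,j=2] 13<18 → i++
[i=9,j=2] 15<18 → i++
[i=10,j=2] 17<18 → i++
[i=11,j=2] 20>18 → j++
[i=11,j=3] 20>19 → j++
[i=11,j=4] 20<22 → i++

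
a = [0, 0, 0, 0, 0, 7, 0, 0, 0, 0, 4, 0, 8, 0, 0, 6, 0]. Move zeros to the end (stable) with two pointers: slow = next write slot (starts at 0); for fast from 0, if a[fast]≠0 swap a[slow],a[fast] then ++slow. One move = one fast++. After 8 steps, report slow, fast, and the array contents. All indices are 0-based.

(s=0,f=0) a[fast]=0 → fast++
(s=0,f=1) a[fast]=0 → fast++
(s=0,f=2) a[fast]=0 → fast++
(s=0,f=3) a[fast]=0 → fast++
(s=0,f=4) a[fast]=0 → fast++
(s=0,f=5) a[fast]=7≠0 swap→a[0]=7 → slow++,fast++
(s=1,f=6) a[fast]=0 → fast++
(s=1,f=7) a[fast]=0 → fast++

slow=1, fast=8, a=[7, 0, 0, 0, 0, 0, 0, 0, 0, 0, 4, 0, 8, 0, 0, 6, 0]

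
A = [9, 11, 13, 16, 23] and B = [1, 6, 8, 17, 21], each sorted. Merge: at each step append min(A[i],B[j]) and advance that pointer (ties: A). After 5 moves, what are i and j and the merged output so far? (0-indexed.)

i=0 j=0: A[i]=9>B[j]=1 take 1, j++
i=0 j=1: A[i]=9>B[j]=6 take 6, j++
i=0 j=2: A[i]=9>B[j]=8 take 8, j++
i=0 j=3: A[i]=9<=B[j]=17 take 9, i++
i=1 j=3: A[i]=11<=B[j]=17 take 11, i++

i=2, j=3, merged so far=[1, 6, 8, 9, 11]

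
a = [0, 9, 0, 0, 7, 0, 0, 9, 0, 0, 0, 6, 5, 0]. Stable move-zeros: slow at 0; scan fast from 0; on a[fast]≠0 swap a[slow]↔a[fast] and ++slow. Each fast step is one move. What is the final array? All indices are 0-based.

slow=0 fast=0: a[fast]=0, fast++
slow=0 fast=1: a[fast]=9≠0 swap→a[0]=9, slow++,fast++
slow=1 fast=2: a[fast]=0, fast++
slow=1 fast=3: a[fast]=0, fast++
slow=1 fast=4: a[fast]=7≠0 swap→a[1]=7, slow++,fast++
slow=2 fast=5: a[fast]=0, fast++
slow=2 fast=6: a[fast]=0, fast++
slow=2 fast=7: a[fast]=9≠0 swap→a[2]=9, slow++,fast++
slow=3 fast=8: a[fast]=0, fast++
slow=3 fast=9: a[fast]=0, fast++
slow=3 fast=10: a[fast]=0, fast++
slow=3 fast=11: a[fast]=6≠0 swap→a[3]=6, slow++,fast++
slow=4 fast=12: a[fast]=5≠0 swap→a[4]=5, slow++,fast++
slow=5 fast=13: a[fast]=0, fast++

[9, 7, 9, 6, 5, 0, 0, 0, 0, 0, 0, 0, 0, 0]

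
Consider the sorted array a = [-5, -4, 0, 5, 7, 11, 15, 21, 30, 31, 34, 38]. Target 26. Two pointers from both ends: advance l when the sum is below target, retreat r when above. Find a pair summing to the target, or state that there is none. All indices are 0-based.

[0,11] -5+38=33 >26 → r--
[0,10] -5+34=29 >26 → r--
[0,9] -5+31=26 → found

(-5, 31)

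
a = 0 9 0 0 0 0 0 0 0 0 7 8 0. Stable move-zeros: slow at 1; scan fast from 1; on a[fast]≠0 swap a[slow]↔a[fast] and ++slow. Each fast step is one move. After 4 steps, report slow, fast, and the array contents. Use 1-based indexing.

(s=1,f=1) a[fast]=0 → fast++
(s=1,f=2) a[fast]=9≠0 swap→a[1]=9 → slow++,fast++
(s=2,f=3) a[fast]=0 → fast++
(s=2,f=4) a[fast]=0 → fast++

slow=2, fast=5, a=[9, 0, 0, 0, 0, 0, 0, 0, 0, 0, 7, 8, 0]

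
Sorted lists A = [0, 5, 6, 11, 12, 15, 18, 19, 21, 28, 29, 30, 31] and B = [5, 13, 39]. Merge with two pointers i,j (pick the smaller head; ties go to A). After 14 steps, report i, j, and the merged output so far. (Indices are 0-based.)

[i=0,j=0] A[i]=0<=B[j]=5 take 0 → i++
[i=1,j=0] A[i]=5<=B[j]=5 take 5 → i++
[i=2,j=0] A[i]=6>B[j]=5 take 5 → j++
[i=2,j=1] A[i]=6<=B[j]=13 take 6 → i++
[i=3,j=1] A[i]=11<=B[j]=13 take 11 → i++
[i=4,j=1] A[i]=12<=B[j]=13 take 12 → i++
[i=5,j=1] A[i]=15>B[j]=13 take 13 → j++
[i=5,j=2] A[i]=15<=B[j]=39 take 15 → i++
[i=6,j=2] A[i]=18<=B[j]=39 take 18 → i++
[i=7,j=2] A[i]=19<=B[j]=39 take 19 → i++
[i=8,j=2] A[i]=21<=B[j]=39 take 21 → i++
[i=9,j=2] A[i]=28<=B[j]=39 take 28 → i++
[i=10,j=2] A[i]=29<=B[j]=39 take 29 → i++
[i=11,j=2] A[i]=30<=B[j]=39 take 30 → i++

i=12, j=2, merged so far=[0, 5, 5, 6, 11, 12, 13, 15, 18, 19, 21, 28, 29, 30]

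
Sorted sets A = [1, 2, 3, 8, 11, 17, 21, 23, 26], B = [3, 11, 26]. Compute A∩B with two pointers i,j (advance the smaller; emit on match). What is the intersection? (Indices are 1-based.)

[i=1,j=1] 1<3 → i++
[i=2,j=1] 2<3 → i++
[i=3,j=1] 3==3 emit → i++,j++
[i=4,j=2] 8<11 → i++
[i=5,j=2] 11==11 emit → i++,j++
[i=6,j=3] 17<26 → i++
[i=7,j=3] 21<26 → i++
[i=8,j=3] 23<26 → i++
[i=9,j=3] 26==26 emit → i++,j++

intersection = [3, 11, 26]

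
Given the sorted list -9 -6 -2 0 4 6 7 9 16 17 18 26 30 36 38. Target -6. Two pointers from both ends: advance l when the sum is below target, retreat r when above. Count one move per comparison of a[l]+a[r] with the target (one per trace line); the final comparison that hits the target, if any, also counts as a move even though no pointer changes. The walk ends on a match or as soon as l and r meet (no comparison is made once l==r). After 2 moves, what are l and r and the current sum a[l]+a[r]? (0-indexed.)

[0,14] -9+38=29 >-6 → r--
[0,13] -9+36=27 >-6 → r--

l=0, r=12, sum=21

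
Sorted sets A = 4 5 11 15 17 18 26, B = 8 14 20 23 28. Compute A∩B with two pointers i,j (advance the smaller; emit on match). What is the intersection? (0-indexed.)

intersection = []

[i=0,j=0] 4<8 → i++
[i=1,j=0] 5<8 → i++
[i=2,j=0] 11>8 → j++
[i=2,j=1] 11<14 → i++
[i=3,j=1] 15>14 → j++
[i=3,j=2] 15<20 → i++
[i=4,j=2] 17<20 → i++
[i=5,j=2] 18<20 → i++
[i=6,j=2] 26>20 → j++
[i=6,j=3] 26>23 → j++
[i=6,j=4] 26<28 → i++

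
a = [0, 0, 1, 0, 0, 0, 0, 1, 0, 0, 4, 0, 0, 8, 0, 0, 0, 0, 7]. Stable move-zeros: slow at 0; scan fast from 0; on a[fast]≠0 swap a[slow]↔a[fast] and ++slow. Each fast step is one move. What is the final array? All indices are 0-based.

(s=0,f=0) a[fast]=0 → fast++
(s=0,f=1) a[fast]=0 → fast++
(s=0,f=2) a[fast]=1≠0 swap→a[0]=1 → slow++,fast++
(s=1,f=3) a[fast]=0 → fast++
(s=1,f=4) a[fast]=0 → fast++
(s=1,f=5) a[fast]=0 → fast++
(s=1,f=6) a[fast]=0 → fast++
(s=1,f=7) a[fast]=1≠0 swap→a[1]=1 → slow++,fast++
(s=2,f=8) a[fast]=0 → fast++
(s=2,f=9) a[fast]=0 → fast++
(s=2,f=10) a[fast]=4≠0 swap→a[2]=4 → slow++,fast++
(s=3,f=11) a[fast]=0 → fast++
(s=3,f=12) a[fast]=0 → fast++
(s=3,f=13) a[fast]=8≠0 swap→a[3]=8 → slow++,fast++
(s=4,f=14) a[fast]=0 → fast++
(s=4,f=15) a[fast]=0 → fast++
(s=4,f=16) a[fast]=0 → fast++
(s=4,f=17) a[fast]=0 → fast++
(s=4,f=18) a[fast]=7≠0 swap→a[4]=7 → slow++,fast++

[1, 1, 4, 8, 7, 0, 0, 0, 0, 0, 0, 0, 0, 0, 0, 0, 0, 0, 0]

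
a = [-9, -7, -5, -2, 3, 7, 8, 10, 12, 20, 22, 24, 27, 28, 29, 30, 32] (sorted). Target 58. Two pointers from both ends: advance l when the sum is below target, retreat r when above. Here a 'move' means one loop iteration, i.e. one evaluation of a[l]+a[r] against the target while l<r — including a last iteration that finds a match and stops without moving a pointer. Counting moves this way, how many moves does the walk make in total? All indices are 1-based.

l=1 r=17: -9+32=23 <58, l++
l=2 r=17: -7+32=25 <58, l++
l=3 r=17: -5+32=27 <58, l++
l=4 r=17: -2+32=30 <58, l++
l=5 r=17: 3+32=35 <58, l++
l=6 r=17: 7+32=39 <58, l++
l=7 r=17: 8+32=40 <58, l++
l=8 r=17: 10+32=42 <58, l++
l=9 r=17: 12+32=44 <58, l++
l=10 r=17: 20+32=52 <58, l++
l=11 r=17: 22+32=54 <58, l++
l=12 r=17: 24+32=56 <58, l++
l=13 r=17: 27+32=59 >58, r--
l=13 r=16: 27+30=57 <58, l++
l=14 r=16: 28+30=58, found

15 moves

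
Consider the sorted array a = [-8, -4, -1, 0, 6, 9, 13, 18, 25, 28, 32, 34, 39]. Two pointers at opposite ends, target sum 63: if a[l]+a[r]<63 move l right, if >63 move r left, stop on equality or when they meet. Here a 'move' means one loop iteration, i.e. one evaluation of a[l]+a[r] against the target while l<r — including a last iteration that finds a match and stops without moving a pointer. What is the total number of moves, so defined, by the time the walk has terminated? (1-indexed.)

12 moves

[1,13] -8+39=31 <63 → l++
[2,13] -4+39=35 <63 → l++
[3,13] -1+39=38 <63 → l++
[4,13] 0+39=39 <63 → l++
[5,13] 6+39=45 <63 → l++
[6,13] 9+39=48 <63 → l++
[7,13] 13+39=52 <63 → l++
[8,13] 18+39=57 <63 → l++
[9,13] 25+39=64 >63 → r--
[9,12] 25+34=59 <63 → l++
[10,12] 28+34=62 <63 → l++
[11,12] 32+34=66 >63 → r--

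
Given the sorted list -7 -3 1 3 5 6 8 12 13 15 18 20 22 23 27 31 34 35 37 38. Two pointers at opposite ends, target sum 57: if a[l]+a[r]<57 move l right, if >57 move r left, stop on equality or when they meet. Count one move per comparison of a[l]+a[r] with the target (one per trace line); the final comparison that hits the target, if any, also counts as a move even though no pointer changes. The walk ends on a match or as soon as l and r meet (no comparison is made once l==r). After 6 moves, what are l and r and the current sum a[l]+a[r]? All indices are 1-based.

[1,20] -7+38=31 <57 → l++
[2,20] -3+38=35 <57 → l++
[3,20] 1+38=39 <57 → l++
[4,20] 3+38=41 <57 → l++
[5,20] 5+38=43 <57 → l++
[6,20] 6+38=44 <57 → l++

l=7, r=20, sum=46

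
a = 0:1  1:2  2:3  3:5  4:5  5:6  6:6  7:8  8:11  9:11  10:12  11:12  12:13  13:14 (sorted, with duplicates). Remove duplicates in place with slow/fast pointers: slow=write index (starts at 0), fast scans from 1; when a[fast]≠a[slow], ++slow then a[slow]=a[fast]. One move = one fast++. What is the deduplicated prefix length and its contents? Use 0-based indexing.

length 10; prefix = [1, 2, 3, 5, 6, 8, 11, 12, 13, 14]

slow=0 fast=1: a[fast]=2≠a[slow]=1 write a[1]=2, slow++,fast++
slow=1 fast=2: a[fast]=3≠a[slow]=2 write a[2]=3, slow++,fast++
slow=2 fast=3: a[fast]=5≠a[slow]=3 write a[3]=5, slow++,fast++
slow=3 fast=4: a[fast]=5=a[slow] dup, fast++
slow=3 fast=5: a[fast]=6≠a[slow]=5 write a[4]=6, slow++,fast++
slow=4 fast=6: a[fast]=6=a[slow] dup, fast++
slow=4 fast=7: a[fast]=8≠a[slow]=6 write a[5]=8, slow++,fast++
slow=5 fast=8: a[fast]=11≠a[slow]=8 write a[6]=11, slow++,fast++
slow=6 fast=9: a[fast]=11=a[slow] dup, fast++
slow=6 fast=10: a[fast]=12≠a[slow]=11 write a[7]=12, slow++,fast++
slow=7 fast=11: a[fast]=12=a[slow] dup, fast++
slow=7 fast=12: a[fast]=13≠a[slow]=12 write a[8]=13, slow++,fast++
slow=8 fast=13: a[fast]=14≠a[slow]=13 write a[9]=14, slow++,fast++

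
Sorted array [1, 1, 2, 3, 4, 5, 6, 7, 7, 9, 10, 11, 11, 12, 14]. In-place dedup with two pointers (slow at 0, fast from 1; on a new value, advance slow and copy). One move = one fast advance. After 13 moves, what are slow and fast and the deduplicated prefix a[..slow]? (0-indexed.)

slow=10, fast=14, prefix=[1, 2, 3, 4, 5, 6, 7, 9, 10, 11, 12]

slow=0 fast=1: a[fast]=1=a[slow] dup, fast++
slow=0 fast=2: a[fast]=2≠a[slow]=1 write a[1]=2, slow++,fast++
slow=1 fast=3: a[fast]=3≠a[slow]=2 write a[2]=3, slow++,fast++
slow=2 fast=4: a[fast]=4≠a[slow]=3 write a[3]=4, slow++,fast++
slow=3 fast=5: a[fast]=5≠a[slow]=4 write a[4]=5, slow++,fast++
slow=4 fast=6: a[fast]=6≠a[slow]=5 write a[5]=6, slow++,fast++
slow=5 fast=7: a[fast]=7≠a[slow]=6 write a[6]=7, slow++,fast++
slow=6 fast=8: a[fast]=7=a[slow] dup, fast++
slow=6 fast=9: a[fast]=9≠a[slow]=7 write a[7]=9, slow++,fast++
slow=7 fast=10: a[fast]=10≠a[slow]=9 write a[8]=10, slow++,fast++
slow=8 fast=11: a[fast]=11≠a[slow]=10 write a[9]=11, slow++,fast++
slow=9 fast=12: a[fast]=11=a[slow] dup, fast++
slow=9 fast=13: a[fast]=12≠a[slow]=11 write a[10]=12, slow++,fast++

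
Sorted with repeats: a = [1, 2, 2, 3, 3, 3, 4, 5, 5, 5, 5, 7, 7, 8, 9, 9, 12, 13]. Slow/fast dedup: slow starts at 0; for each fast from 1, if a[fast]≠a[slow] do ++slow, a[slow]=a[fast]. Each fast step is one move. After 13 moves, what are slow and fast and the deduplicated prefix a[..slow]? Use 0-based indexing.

slow=0 fast=1: a[fast]=2≠a[slow]=1 write a[1]=2, slow++,fast++
slow=1 fast=2: a[fast]=2=a[slow] dup, fast++
slow=1 fast=3: a[fast]=3≠a[slow]=2 write a[2]=3, slow++,fast++
slow=2 fast=4: a[fast]=3=a[slow] dup, fast++
slow=2 fast=5: a[fast]=3=a[slow] dup, fast++
slow=2 fast=6: a[fast]=4≠a[slow]=3 write a[3]=4, slow++,fast++
slow=3 fast=7: a[fast]=5≠a[slow]=4 write a[4]=5, slow++,fast++
slow=4 fast=8: a[fast]=5=a[slow] dup, fast++
slow=4 fast=9: a[fast]=5=a[slow] dup, fast++
slow=4 fast=10: a[fast]=5=a[slow] dup, fast++
slow=4 fast=11: a[fast]=7≠a[slow]=5 write a[5]=7, slow++,fast++
slow=5 fast=12: a[fast]=7=a[slow] dup, fast++
slow=5 fast=13: a[fast]=8≠a[slow]=7 write a[6]=8, slow++,fast++

slow=6, fast=14, prefix=[1, 2, 3, 4, 5, 7, 8]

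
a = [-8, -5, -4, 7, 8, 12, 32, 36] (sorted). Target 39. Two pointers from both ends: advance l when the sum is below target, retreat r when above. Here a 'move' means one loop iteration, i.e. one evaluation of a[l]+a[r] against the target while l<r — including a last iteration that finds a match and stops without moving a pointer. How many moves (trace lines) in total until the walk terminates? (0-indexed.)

l=0 r=7: -8+36=28 <39, l++
l=1 r=7: -5+36=31 <39, l++
l=2 r=7: -4+36=32 <39, l++
l=3 r=7: 7+36=43 >39, r--
l=3 r=6: 7+32=39, found

5 moves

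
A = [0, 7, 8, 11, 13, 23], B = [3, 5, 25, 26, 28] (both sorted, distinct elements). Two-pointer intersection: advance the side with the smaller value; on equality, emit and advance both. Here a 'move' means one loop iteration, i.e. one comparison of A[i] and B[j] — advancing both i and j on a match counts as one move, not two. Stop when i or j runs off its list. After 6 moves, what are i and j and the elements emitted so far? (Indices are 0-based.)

i=4, j=2, emitted=[]

i=0 j=0: 0<3, i++
i=1 j=0: 7>3, j++
i=1 j=1: 7>5, j++
i=1 j=2: 7<25, i++
i=2 j=2: 8<25, i++
i=3 j=2: 11<25, i++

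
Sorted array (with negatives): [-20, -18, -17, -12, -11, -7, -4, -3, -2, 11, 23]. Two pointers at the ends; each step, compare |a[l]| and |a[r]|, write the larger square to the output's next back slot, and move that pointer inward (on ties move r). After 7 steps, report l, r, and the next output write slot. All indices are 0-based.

l=5, r=8, next write slot=3

[0,10] |-20|<=|23| out[10]=529 → r--
[0,9] |-20|>|11| out[9]=400 → l++
[1,9] |-18|>|11| out[8]=324 → l++
[2,9] |-17|>|11| out[7]=289 → l++
[3,9] |-12|>|11| out[6]=144 → l++
[4,9] |-11|<=|11| out[5]=121 → r--
[4,8] |-11|>|-2| out[4]=121 → l++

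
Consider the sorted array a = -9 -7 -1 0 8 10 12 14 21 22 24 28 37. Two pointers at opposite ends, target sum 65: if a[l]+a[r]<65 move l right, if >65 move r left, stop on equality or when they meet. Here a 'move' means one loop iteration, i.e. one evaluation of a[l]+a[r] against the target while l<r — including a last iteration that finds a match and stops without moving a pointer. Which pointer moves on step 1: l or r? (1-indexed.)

[1,13] -9+37=28 <65 → l++

l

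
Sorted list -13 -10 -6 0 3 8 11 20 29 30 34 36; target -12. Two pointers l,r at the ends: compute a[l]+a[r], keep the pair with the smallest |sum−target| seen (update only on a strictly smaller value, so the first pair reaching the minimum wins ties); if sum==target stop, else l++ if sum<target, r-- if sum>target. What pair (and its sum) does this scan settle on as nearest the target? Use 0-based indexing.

[0,11] -13+36=23 d=35 * → r--
[0,10] -13+34=21 d=33 * → r--
[0,9] -13+30=17 d=29 * → r--
[0,8] -13+29=16 d=28 * → r--
[0,7] -13+20=7 d=19 * → r--
[0,6] -13+11=-2 d=10 * → r--
[0,5] -13+8=-5 d=7 * → r--
[0,4] -13+3=-10 d=2 * → r--
[0,3] -13+0=-13 d=1 * → l++
[1,3] -10+0=-10 d=2 → r--
[1,2] -10+-6=-16 d=4 → l++

pair (-13, 0) with sum -13 (|Δ|=1)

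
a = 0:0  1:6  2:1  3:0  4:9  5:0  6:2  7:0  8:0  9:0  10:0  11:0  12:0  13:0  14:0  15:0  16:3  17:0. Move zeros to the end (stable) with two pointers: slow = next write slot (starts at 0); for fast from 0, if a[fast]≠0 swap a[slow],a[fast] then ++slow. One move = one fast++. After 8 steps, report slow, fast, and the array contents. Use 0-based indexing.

slow=4, fast=8, a=[6, 1, 9, 2, 0, 0, 0, 0, 0, 0, 0, 0, 0, 0, 0, 0, 3, 0]

slow=0 fast=0: a[fast]=0, fast++
slow=0 fast=1: a[fast]=6≠0 swap→a[0]=6, slow++,fast++
slow=1 fast=2: a[fast]=1≠0 swap→a[1]=1, slow++,fast++
slow=2 fast=3: a[fast]=0, fast++
slow=2 fast=4: a[fast]=9≠0 swap→a[2]=9, slow++,fast++
slow=3 fast=5: a[fast]=0, fast++
slow=3 fast=6: a[fast]=2≠0 swap→a[3]=2, slow++,fast++
slow=4 fast=7: a[fast]=0, fast++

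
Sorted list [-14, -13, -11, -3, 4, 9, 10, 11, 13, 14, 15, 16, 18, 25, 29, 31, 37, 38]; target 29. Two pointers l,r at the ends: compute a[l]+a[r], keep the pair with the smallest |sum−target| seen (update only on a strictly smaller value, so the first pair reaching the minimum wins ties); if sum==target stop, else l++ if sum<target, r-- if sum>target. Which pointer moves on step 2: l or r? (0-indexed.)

l=0 r=17: -14+38=24 d=5 *, l++
l=1 r=17: -13+38=25 d=4 *, l++

l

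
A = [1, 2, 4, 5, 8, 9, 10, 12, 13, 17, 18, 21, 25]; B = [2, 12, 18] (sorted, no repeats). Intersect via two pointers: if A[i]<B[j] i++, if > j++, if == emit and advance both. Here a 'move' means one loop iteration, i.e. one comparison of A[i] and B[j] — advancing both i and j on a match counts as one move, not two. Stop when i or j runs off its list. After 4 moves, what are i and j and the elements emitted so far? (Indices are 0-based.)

i=4, j=1, emitted=[2]

i=0 j=0: 1<2, i++
i=1 j=0: 2==2 emit, i++,j++
i=2 j=1: 4<12, i++
i=3 j=1: 5<12, i++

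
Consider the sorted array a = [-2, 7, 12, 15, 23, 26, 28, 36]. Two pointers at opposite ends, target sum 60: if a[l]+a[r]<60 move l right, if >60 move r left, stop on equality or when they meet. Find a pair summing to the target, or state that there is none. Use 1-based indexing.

l=1 r=8: -2+36=34 <60, l++
l=2 r=8: 7+36=43 <60, l++
l=3 r=8: 12+36=48 <60, l++
l=4 r=8: 15+36=51 <60, l++
l=5 r=8: 23+36=59 <60, l++
l=6 r=8: 26+36=62 >60, r--
l=6 r=7: 26+28=54 <60, l++

no pair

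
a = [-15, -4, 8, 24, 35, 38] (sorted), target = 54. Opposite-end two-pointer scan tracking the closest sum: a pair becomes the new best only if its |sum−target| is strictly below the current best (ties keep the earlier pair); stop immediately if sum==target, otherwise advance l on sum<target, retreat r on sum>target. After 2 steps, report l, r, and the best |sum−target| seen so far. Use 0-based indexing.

l=2, r=5, best |Δ|=20

[0,5] -15+38=23 d=31 * → l++
[1,5] -4+38=34 d=20 * → l++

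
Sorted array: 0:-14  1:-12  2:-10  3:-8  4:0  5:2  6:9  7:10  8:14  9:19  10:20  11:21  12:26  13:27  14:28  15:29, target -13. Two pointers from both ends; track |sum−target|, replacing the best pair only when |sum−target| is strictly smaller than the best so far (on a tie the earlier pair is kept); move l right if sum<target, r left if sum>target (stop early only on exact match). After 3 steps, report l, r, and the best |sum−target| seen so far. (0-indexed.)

l=0, r=12, best |Δ|=26

[0,15] -14+29=15 d=28 * → r--
[0,14] -14+28=14 d=27 * → r--
[0,13] -14+27=13 d=26 * → r--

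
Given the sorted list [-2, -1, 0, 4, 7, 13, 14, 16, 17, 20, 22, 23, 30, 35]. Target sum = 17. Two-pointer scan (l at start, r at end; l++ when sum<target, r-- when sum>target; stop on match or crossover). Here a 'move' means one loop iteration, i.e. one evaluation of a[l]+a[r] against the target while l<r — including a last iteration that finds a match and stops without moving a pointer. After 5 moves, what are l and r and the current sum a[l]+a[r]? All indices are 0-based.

l=0 r=13: -2+35=33 >17, r--
l=0 r=12: -2+30=28 >17, r--
l=0 r=11: -2+23=21 >17, r--
l=0 r=10: -2+22=20 >17, r--
l=0 r=9: -2+20=18 >17, r--

l=0, r=8, sum=15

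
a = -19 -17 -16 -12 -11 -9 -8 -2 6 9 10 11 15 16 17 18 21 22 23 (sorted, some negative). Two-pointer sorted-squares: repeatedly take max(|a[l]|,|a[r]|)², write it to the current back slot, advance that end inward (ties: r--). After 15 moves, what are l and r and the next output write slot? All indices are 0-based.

[0,18] |-19|<=|23| out[18]=529 → r--
[0,17] |-19|<=|22| out[17]=484 → r--
[0,16] |-19|<=|21| out[16]=441 → r--
[0,15] |-19|>|18| out[15]=361 → l++
[1,15] |-17|<=|18| out[14]=324 → r--
[1,14] |-17|<=|17| out[13]=289 → r--
[1,13] |-17|>|16| out[12]=289 → l++
[2,13] |-16|<=|16| out[11]=256 → r--
[2,12] |-16|>|15| out[10]=256 → l++
[3,12] |-12|<=|15| out[9]=225 → r--
[3,11] |-12|>|11| out[8]=144 → l++
[4,11] |-11|<=|11| out[7]=121 → r--
[4,10] |-11|>|10| out[6]=121 → l++
[5,10] |-9|<=|10| out[5]=100 → r--
[5,9] |-9|<=|9| out[4]=81 → r--

l=5, r=8, next write slot=3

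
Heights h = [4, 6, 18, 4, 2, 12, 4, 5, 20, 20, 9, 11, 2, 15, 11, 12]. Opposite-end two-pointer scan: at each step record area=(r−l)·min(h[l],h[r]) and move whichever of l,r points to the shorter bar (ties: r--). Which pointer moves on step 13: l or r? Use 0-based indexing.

[0,15] min(4,12)*15=60 best=60 * → l++
[1,15] min(6,12)*14=84 best=84 * → l++
[2,15] min(18,12)*13=156 best=156 * → r--
[2,14] min(18,11)*12=132 best=156 → r--
[2,13] min(18,15)*11=165 best=165 * → r--
[2,12] min(18,2)*10=20 best=165 → r--
[2,11] min(18,11)*9=99 best=165 → r--
[2,10] min(18,9)*8=72 best=165 → r--
[2,9] min(18,20)*7=126 best=165 → l++
[3,9] min(4,20)*6=24 best=165 → l++
[4,9] min(2,20)*5=10 best=165 → l++
[5,9] min(12,20)*4=48 best=165 → l++
[6,9] min(4,20)*3=12 best=165 → l++

l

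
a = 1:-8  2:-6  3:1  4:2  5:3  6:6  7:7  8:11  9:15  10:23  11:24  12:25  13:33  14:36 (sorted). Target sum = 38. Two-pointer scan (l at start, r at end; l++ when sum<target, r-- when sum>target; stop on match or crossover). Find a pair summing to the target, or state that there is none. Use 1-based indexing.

(2, 36)

[1,14] -8+36=28 <38 → l++
[2,14] -6+36=30 <38 → l++
[3,14] 1+36=37 <38 → l++
[4,14] 2+36=38 → found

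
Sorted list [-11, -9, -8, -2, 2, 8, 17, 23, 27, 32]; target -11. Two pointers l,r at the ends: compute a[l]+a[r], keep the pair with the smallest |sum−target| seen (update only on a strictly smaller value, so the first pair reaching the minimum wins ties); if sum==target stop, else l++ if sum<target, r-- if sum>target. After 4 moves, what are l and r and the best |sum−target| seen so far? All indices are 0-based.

l=0, r=5, best |Δ|=17

l=0 r=9: -11+32=21 d=32 *, r--
l=0 r=8: -11+27=16 d=27 *, r--
l=0 r=7: -11+23=12 d=23 *, r--
l=0 r=6: -11+17=6 d=17 *, r--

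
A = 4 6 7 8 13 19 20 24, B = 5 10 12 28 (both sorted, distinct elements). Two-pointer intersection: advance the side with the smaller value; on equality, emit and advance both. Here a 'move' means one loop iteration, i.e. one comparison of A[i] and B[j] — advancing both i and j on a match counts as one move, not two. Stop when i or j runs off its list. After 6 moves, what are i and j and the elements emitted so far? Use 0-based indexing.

[i=0,j=0] 4<5 → i++
[i=1,j=0] 6>5 → j++
[i=1,j=1] 6<10 → i++
[i=2,j=1] 7<10 → i++
[i=3,j=1] 8<10 → i++
[i=4,j=1] 13>10 → j++

i=4, j=2, emitted=[]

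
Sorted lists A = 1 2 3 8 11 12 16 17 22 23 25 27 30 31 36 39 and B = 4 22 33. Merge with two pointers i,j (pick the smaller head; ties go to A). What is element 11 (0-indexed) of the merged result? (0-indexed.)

merged[11] = 23

[i=0,j=0] A[i]=1<=B[j]=4 take 1 → i++
[i=1,j=0] A[i]=2<=B[j]=4 take 2 → i++
[i=2,j=0] A[i]=3<=B[j]=4 take 3 → i++
[i=3,j=0] A[i]=8>B[j]=4 take 4 → j++
[i=3,j=1] A[i]=8<=B[j]=22 take 8 → i++
[i=4,j=1] A[i]=11<=B[j]=22 take 11 → i++
[i=5,j=1] A[i]=12<=B[j]=22 take 12 → i++
[i=6,j=1] A[i]=16<=B[j]=22 take 16 → i++
[i=7,j=1] A[i]=17<=B[j]=22 take 17 → i++
[i=8,j=1] A[i]=22<=B[j]=22 take 22 → i++
[i=9,j=1] A[i]=23>B[j]=22 take 22 → j++
[i=9,j=2] A[i]=23<=B[j]=33 take 23 → i++
[i=10,j=2] A[i]=25<=B[j]=33 take 25 → i++
[i=11,j=2] A[i]=27<=B[j]=33 take 27 → i++
[i=12,j=2] A[i]=30<=B[j]=33 take 30 → i++
[i=13,j=2] A[i]=31<=B[j]=33 take 31 → i++
[i=14,j=2] A[i]=36>B[j]=33 take 33 → j++
[i=14,j=3] B done, take A[i]=36 → i++
[i=15,j=3] B done, take A[i]=39 → i++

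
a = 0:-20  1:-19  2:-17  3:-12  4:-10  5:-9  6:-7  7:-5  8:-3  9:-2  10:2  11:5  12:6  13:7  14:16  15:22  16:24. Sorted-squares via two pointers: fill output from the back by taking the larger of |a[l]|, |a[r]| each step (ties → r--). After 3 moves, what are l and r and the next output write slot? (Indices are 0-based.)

[0,16] |-20|<=|24| out[16]=576 → r--
[0,15] |-20|<=|22| out[15]=484 → r--
[0,14] |-20|>|16| out[14]=400 → l++

l=1, r=14, next write slot=13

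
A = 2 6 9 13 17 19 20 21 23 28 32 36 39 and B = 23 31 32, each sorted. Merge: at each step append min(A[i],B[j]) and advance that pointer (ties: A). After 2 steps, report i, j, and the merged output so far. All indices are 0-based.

[i=0,j=0] A[i]=2<=B[j]=23 take 2 → i++
[i=1,j=0] A[i]=6<=B[j]=23 take 6 → i++

i=2, j=0, merged so far=[2, 6]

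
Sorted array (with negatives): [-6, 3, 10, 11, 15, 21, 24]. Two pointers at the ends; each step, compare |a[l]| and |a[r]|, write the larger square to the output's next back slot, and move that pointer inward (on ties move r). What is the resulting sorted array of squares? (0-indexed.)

[9, 36, 100, 121, 225, 441, 576]

[0,6] |-6|<=|24| out[6]=576 → r--
[0,5] |-6|<=|21| out[5]=441 → r--
[0,4] |-6|<=|15| out[4]=225 → r--
[0,3] |-6|<=|11| out[3]=121 → r--
[0,2] |-6|<=|10| out[2]=100 → r--
[0,1] |-6|>|3| out[1]=36 → l++
[1,1] |3|<=|3| out[0]=9 → r--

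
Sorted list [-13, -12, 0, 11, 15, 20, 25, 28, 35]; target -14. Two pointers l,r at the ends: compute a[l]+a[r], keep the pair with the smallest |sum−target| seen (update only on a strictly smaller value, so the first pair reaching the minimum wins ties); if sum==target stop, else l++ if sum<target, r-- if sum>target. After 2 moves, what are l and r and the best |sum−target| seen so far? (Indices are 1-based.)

l=1, r=7, best |Δ|=29

[1,9] -13+35=22 d=36 * → r--
[1,8] -13+28=15 d=29 * → r--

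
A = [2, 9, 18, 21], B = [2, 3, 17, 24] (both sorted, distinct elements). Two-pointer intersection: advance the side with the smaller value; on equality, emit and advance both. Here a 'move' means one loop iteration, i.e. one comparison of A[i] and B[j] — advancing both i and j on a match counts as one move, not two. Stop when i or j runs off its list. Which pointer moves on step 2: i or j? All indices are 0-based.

j

i=0 j=0: 2==2 emit, i++,j++
i=1 j=1: 9>3, j++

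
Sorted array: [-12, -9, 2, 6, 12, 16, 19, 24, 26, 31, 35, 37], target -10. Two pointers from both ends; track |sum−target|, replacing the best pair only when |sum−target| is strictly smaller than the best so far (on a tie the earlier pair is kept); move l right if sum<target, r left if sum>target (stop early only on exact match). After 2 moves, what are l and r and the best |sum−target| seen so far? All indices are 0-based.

l=0, r=9, best |Δ|=33

l=0 r=11: -12+37=25 d=35 *, r--
l=0 r=10: -12+35=23 d=33 *, r--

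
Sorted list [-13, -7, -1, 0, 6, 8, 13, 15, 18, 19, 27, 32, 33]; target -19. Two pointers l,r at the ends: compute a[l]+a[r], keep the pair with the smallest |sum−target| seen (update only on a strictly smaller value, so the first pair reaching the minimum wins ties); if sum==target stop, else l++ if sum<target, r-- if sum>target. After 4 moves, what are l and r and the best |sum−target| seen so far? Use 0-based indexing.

l=0, r=8, best |Δ|=25

l=0 r=12: -13+33=20 d=39 *, r--
l=0 r=11: -13+32=19 d=38 *, r--
l=0 r=10: -13+27=14 d=33 *, r--
l=0 r=9: -13+19=6 d=25 *, r--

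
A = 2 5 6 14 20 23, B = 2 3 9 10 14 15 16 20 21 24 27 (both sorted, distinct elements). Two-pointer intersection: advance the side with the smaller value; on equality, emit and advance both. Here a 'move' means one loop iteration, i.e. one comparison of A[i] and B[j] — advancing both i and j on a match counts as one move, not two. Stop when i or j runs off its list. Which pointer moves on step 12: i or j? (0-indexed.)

i

i=0 j=0: 2==2 emit, i++,j++
i=1 j=1: 5>3, j++
i=1 j=2: 5<9, i++
i=2 j=2: 6<9, i++
i=3 j=2: 14>9, j++
i=3 j=3: 14>10, j++
i=3 j=4: 14==14 emit, i++,j++
i=4 j=5: 20>15, j++
i=4 j=6: 20>16, j++
i=4 j=7: 20==20 emit, i++,j++
i=5 j=8: 23>21, j++
i=5 j=9: 23<24, i++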